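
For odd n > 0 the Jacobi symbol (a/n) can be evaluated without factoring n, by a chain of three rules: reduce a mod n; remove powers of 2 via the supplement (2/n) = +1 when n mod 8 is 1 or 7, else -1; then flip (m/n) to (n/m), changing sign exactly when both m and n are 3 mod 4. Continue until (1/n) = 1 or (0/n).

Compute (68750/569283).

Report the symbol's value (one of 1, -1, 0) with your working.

0

factor out 2^1: 68750 = 2^1·34375; with 569283 mod 8 = 3, (2/569283) = -1; sign now -1; continue with (34375/569283)
flip (34375/569283) -> (569283/34375): both odd, 34375 mod 4 = 3, 569283 mod 4 = 3, so the flip contributes -1; sign now +1
(569283/34375): 569283 mod 34375 = 19283, so (569283/34375) = (19283/34375)
flip (19283/34375) -> (34375/19283): both odd, 19283 mod 4 = 3, 34375 mod 4 = 3, so the flip contributes -1; sign now -1
(34375/19283): 34375 mod 19283 = 15092, so (34375/19283) = (15092/19283)
factor out 2^2: 15092 = 2^2·3773; with 19283 mod 8 = 3, (2/19283) = -1; sign now -1; continue with (3773/19283)
flip (3773/19283) -> (19283/3773): both odd, 3773 mod 4 = 1, 19283 mod 4 = 3, so the flip contributes +1; sign now -1
(19283/3773): 19283 mod 3773 = 418, so (19283/3773) = (418/3773)
factor out 2^1: 418 = 2^1·209; with 3773 mod 8 = 5, (2/3773) = -1; sign now +1; continue with (209/3773)
flip (209/3773) -> (3773/209): both odd, 209 mod 4 = 1, 3773 mod 4 = 1, so the flip contributes +1; sign now +1
(3773/209): 3773 mod 209 = 11, so (3773/209) = (11/209)
flip (11/209) -> (209/11): both odd, 11 mod 4 = 3, 209 mod 4 = 1, so the flip contributes +1; sign now +1
(209/11): 209 mod 11 = 0, so (209/11) = (0/11)
reached (0/11); gcd(a, n) > 1, so (0/11) = 0 and the symbol is 0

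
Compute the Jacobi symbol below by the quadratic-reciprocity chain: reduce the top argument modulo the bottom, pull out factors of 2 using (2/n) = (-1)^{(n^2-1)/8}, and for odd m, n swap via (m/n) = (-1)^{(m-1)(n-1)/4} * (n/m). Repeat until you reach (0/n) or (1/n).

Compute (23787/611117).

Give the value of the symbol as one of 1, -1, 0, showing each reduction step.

1

flip (23787/611117) -> (611117/23787): both odd, 23787 mod 4 = 3, 611117 mod 4 = 1, so the flip contributes +1; sign now +1
(611117/23787): 611117 mod 23787 = 16442, so (611117/23787) = (16442/23787)
factor out 2^1: 16442 = 2^1·8221; with 23787 mod 8 = 3, (2/23787) = -1; sign now -1; continue with (8221/23787)
flip (8221/23787) -> (23787/8221): both odd, 8221 mod 4 = 1, 23787 mod 4 = 3, so the flip contributes +1; sign now -1
(23787/8221): 23787 mod 8221 = 7345, so (23787/8221) = (7345/8221)
flip (7345/8221) -> (8221/7345): both odd, 7345 mod 4 = 1, 8221 mod 4 = 1, so the flip contributes +1; sign now -1
(8221/7345): 8221 mod 7345 = 876, so (8221/7345) = (876/7345)
factor out 2^2: 876 = 2^2·219; with 7345 mod 8 = 1, (2/7345) = +1; sign now -1; continue with (219/7345)
flip (219/7345) -> (7345/219): both odd, 219 mod 4 = 3, 7345 mod 4 = 1, so the flip contributes +1; sign now -1
(7345/219): 7345 mod 219 = 118, so (7345/219) = (118/219)
factor out 2^1: 118 = 2^1·59; with 219 mod 8 = 3, (2/219) = -1; sign now +1; continue with (59/219)
flip (59/219) -> (219/59): both odd, 59 mod 4 = 3, 219 mod 4 = 3, so the flip contributes -1; sign now -1
(219/59): 219 mod 59 = 42, so (219/59) = (42/59)
factor out 2^1: 42 = 2^1·21; with 59 mod 8 = 3, (2/59) = -1; sign now +1; continue with (21/59)
flip (21/59) -> (59/21): both odd, 21 mod 4 = 1, 59 mod 4 = 3, so the flip contributes +1; sign now +1
(59/21): 59 mod 21 = 17, so (59/21) = (17/21)
flip (17/21) -> (21/17): both odd, 17 mod 4 = 1, 21 mod 4 = 1, so the flip contributes +1; sign now +1
(21/17): 21 mod 17 = 4, so (21/17) = (4/17)
factor out 2^2: 4 = 2^2·1; with 17 mod 8 = 1, (2/17) = +1; sign now +1; continue with (1/17)
reached (1/17) = 1, so the symbol is +1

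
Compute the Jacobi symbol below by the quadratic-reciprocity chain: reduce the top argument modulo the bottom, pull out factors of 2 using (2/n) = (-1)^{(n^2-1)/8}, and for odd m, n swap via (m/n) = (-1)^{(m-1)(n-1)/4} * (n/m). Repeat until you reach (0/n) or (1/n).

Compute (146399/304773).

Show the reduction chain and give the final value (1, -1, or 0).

1

flip (146399/304773) -> (304773/146399): both odd, 146399 mod 4 = 3, 304773 mod 4 = 1, so the flip contributes +1; sign now +1
(304773/146399): 304773 mod 146399 = 11975, so (304773/146399) = (11975/146399)
flip (11975/146399) -> (146399/11975): both odd, 11975 mod 4 = 3, 146399 mod 4 = 3, so the flip contributes -1; sign now -1
(146399/11975): 146399 mod 11975 = 2699, so (146399/11975) = (2699/11975)
flip (2699/11975) -> (11975/2699): both odd, 2699 mod 4 = 3, 11975 mod 4 = 3, so the flip contributes -1; sign now +1
(11975/2699): 11975 mod 2699 = 1179, so (11975/2699) = (1179/2699)
flip (1179/2699) -> (2699/1179): both odd, 1179 mod 4 = 3, 2699 mod 4 = 3, so the flip contributes -1; sign now -1
(2699/1179): 2699 mod 1179 = 341, so (2699/1179) = (341/1179)
flip (341/1179) -> (1179/341): both odd, 341 mod 4 = 1, 1179 mod 4 = 3, so the flip contributes +1; sign now -1
(1179/341): 1179 mod 341 = 156, so (1179/341) = (156/341)
factor out 2^2: 156 = 2^2·39; with 341 mod 8 = 5, (2/341) = -1; sign now -1; continue with (39/341)
flip (39/341) -> (341/39): both odd, 39 mod 4 = 3, 341 mod 4 = 1, so the flip contributes +1; sign now -1
(341/39): 341 mod 39 = 29, so (341/39) = (29/39)
flip (29/39) -> (39/29): both odd, 29 mod 4 = 1, 39 mod 4 = 3, so the flip contributes +1; sign now -1
(39/29): 39 mod 29 = 10, so (39/29) = (10/29)
factor out 2^1: 10 = 2^1·5; with 29 mod 8 = 5, (2/29) = -1; sign now +1; continue with (5/29)
flip (5/29) -> (29/5): both odd, 5 mod 4 = 1, 29 mod 4 = 1, so the flip contributes +1; sign now +1
(29/5): 29 mod 5 = 4, so (29/5) = (4/5)
factor out 2^2: 4 = 2^2·1; with 5 mod 8 = 5, (2/5) = -1; sign now +1; continue with (1/5)
reached (1/5) = 1, so the symbol is +1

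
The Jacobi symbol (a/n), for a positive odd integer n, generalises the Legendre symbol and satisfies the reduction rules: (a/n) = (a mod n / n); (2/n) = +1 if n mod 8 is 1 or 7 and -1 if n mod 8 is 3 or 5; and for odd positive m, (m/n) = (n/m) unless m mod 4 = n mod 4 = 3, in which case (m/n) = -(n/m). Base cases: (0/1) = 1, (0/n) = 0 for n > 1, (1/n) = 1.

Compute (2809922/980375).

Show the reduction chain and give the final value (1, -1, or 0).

-1

(2809922/980375) = (849172/980375)   [reduce mod 980375]
849172 = 2^2·212293; (2/980375) = +1 since 980375 mod 8 = 7, so (849172/980375) = (+1)^2·(212293/980375); sign now +1
reciprocity: (212293/980375) = +1·(980375/212293) since 212293 mod 4 = 1, 980375 mod 4 = 3; sign now +1
(980375/212293) = (131203/212293)   [reduce mod 212293]
reciprocity: (131203/212293) = +1·(212293/131203) since 131203 mod 4 = 3, 212293 mod 4 = 1; sign now +1
(212293/131203) = (81090/131203)   [reduce mod 131203]
81090 = 2^1·40545; (2/131203) = -1 since 131203 mod 8 = 3, so (81090/131203) = (-1)^1·(40545/131203); sign now -1
reciprocity: (40545/131203) = +1·(131203/40545) since 40545 mod 4 = 1, 131203 mod 4 = 3; sign now -1
(131203/40545) = (9568/40545)   [reduce mod 40545]
9568 = 2^5·299; (2/40545) = +1 since 40545 mod 8 = 1, so (9568/40545) = (+1)^5·(299/40545); sign now -1
reciprocity: (299/40545) = +1·(40545/299) since 299 mod 4 = 3, 40545 mod 4 = 1; sign now -1
(40545/299) = (180/299)   [reduce mod 299]
180 = 2^2·45; (2/299) = -1 since 299 mod 8 = 3, so (180/299) = (-1)^2·(45/299); sign now -1
reciprocity: (45/299) = +1·(299/45) since 45 mod 4 = 1, 299 mod 4 = 3; sign now -1
(299/45) = (29/45)   [reduce mod 45]
reciprocity: (29/45) = +1·(45/29) since 29 mod 4 = 1, 45 mod 4 = 1; sign now -1
(45/29) = (16/29)   [reduce mod 29]
16 = 2^4·1; (2/29) = -1 since 29 mod 8 = 5, so (16/29) = (-1)^4·(1/29); sign now -1
(1/29) = 1; final value = sign = -1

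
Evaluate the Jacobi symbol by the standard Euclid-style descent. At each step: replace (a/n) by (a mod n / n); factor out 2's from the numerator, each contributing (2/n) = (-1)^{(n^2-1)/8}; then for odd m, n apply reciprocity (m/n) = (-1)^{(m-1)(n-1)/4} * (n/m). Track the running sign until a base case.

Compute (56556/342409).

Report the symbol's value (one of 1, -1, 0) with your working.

-1

factor out 2^2: 56556 = 2^2·14139; with 342409 mod 8 = 1, (2/342409) = +1; sign now +1; continue with (14139/342409)
flip (14139/342409) -> (342409/14139): both odd, 14139 mod 4 = 3, 342409 mod 4 = 1, so the flip contributes +1; sign now +1
(342409/14139): 342409 mod 14139 = 3073, so (342409/14139) = (3073/14139)
flip (3073/14139) -> (14139/3073): both odd, 3073 mod 4 = 1, 14139 mod 4 = 3, so the flip contributes +1; sign now +1
(14139/3073): 14139 mod 3073 = 1847, so (14139/3073) = (1847/3073)
flip (1847/3073) -> (3073/1847): both odd, 1847 mod 4 = 3, 3073 mod 4 = 1, so the flip contributes +1; sign now +1
(3073/1847): 3073 mod 1847 = 1226, so (3073/1847) = (1226/1847)
factor out 2^1: 1226 = 2^1·613; with 1847 mod 8 = 7, (2/1847) = +1; sign now +1; continue with (613/1847)
flip (613/1847) -> (1847/613): both odd, 613 mod 4 = 1, 1847 mod 4 = 3, so the flip contributes +1; sign now +1
(1847/613): 1847 mod 613 = 8, so (1847/613) = (8/613)
factor out 2^3: 8 = 2^3·1; with 613 mod 8 = 5, (2/613) = -1; sign now -1; continue with (1/613)
reached (1/613) = 1, so the symbol is -1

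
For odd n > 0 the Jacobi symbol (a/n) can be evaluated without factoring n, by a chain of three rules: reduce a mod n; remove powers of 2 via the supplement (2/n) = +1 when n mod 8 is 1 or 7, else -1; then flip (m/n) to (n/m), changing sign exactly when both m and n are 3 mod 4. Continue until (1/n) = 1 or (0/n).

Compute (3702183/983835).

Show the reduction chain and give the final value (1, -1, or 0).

0

(3702183/983835): 3702183 mod 983835 = 750678, so (3702183/983835) = (750678/983835)
factor out 2^1: 750678 = 2^1·375339; with 983835 mod 8 = 3, (2/983835) = -1; sign now -1; continue with (375339/983835)
flip (375339/983835) -> (983835/375339): both odd, 375339 mod 4 = 3, 983835 mod 4 = 3, so the flip contributes -1; sign now +1
(983835/375339): 983835 mod 375339 = 233157, so (983835/375339) = (233157/375339)
flip (233157/375339) -> (375339/233157): both odd, 233157 mod 4 = 1, 375339 mod 4 = 3, so the flip contributes +1; sign now +1
(375339/233157): 375339 mod 233157 = 142182, so (375339/233157) = (142182/233157)
factor out 2^1: 142182 = 2^1·71091; with 233157 mod 8 = 5, (2/233157) = -1; sign now -1; continue with (71091/233157)
flip (71091/233157) -> (233157/71091): both odd, 71091 mod 4 = 3, 233157 mod 4 = 1, so the flip contributes +1; sign now -1
(233157/71091): 233157 mod 71091 = 19884, so (233157/71091) = (19884/71091)
factor out 2^2: 19884 = 2^2·4971; with 71091 mod 8 = 3, (2/71091) = -1; sign now -1; continue with (4971/71091)
flip (4971/71091) -> (71091/4971): both odd, 4971 mod 4 = 3, 71091 mod 4 = 3, so the flip contributes -1; sign now +1
(71091/4971): 71091 mod 4971 = 1497, so (71091/4971) = (1497/4971)
flip (1497/4971) -> (4971/1497): both odd, 1497 mod 4 = 1, 4971 mod 4 = 3, so the flip contributes +1; sign now +1
(4971/1497): 4971 mod 1497 = 480, so (4971/1497) = (480/1497)
factor out 2^5: 480 = 2^5·15; with 1497 mod 8 = 1, (2/1497) = +1; sign now +1; continue with (15/1497)
flip (15/1497) -> (1497/15): both odd, 15 mod 4 = 3, 1497 mod 4 = 1, so the flip contributes +1; sign now +1
(1497/15): 1497 mod 15 = 12, so (1497/15) = (12/15)
factor out 2^2: 12 = 2^2·3; with 15 mod 8 = 7, (2/15) = +1; sign now +1; continue with (3/15)
flip (3/15) -> (15/3): both odd, 3 mod 4 = 3, 15 mod 4 = 3, so the flip contributes -1; sign now -1
(15/3): 15 mod 3 = 0, so (15/3) = (0/3)
reached (0/3); gcd(a, n) > 1, so (0/3) = 0 and the symbol is 0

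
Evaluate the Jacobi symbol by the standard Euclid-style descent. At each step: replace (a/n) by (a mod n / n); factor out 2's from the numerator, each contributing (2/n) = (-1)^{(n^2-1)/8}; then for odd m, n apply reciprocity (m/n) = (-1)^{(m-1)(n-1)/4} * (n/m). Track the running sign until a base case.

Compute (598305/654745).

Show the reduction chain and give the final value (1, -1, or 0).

0

flip (598305/654745) -> (654745/598305): both odd, 598305 mod 4 = 1, 654745 mod 4 = 1, so the flip contributes +1; sign now +1
(654745/598305): 654745 mod 598305 = 56440, so (654745/598305) = (56440/598305)
factor out 2^3: 56440 = 2^3·7055; with 598305 mod 8 = 1, (2/598305) = +1; sign now +1; continue with (7055/598305)
flip (7055/598305) -> (598305/7055): both odd, 7055 mod 4 = 3, 598305 mod 4 = 1, so the flip contributes +1; sign now +1
(598305/7055): 598305 mod 7055 = 5685, so (598305/7055) = (5685/7055)
flip (5685/7055) -> (7055/5685): both odd, 5685 mod 4 = 1, 7055 mod 4 = 3, so the flip contributes +1; sign now +1
(7055/5685): 7055 mod 5685 = 1370, so (7055/5685) = (1370/5685)
factor out 2^1: 1370 = 2^1·685; with 5685 mod 8 = 5, (2/5685) = -1; sign now -1; continue with (685/5685)
flip (685/5685) -> (5685/685): both odd, 685 mod 4 = 1, 5685 mod 4 = 1, so the flip contributes +1; sign now -1
(5685/685): 5685 mod 685 = 205, so (5685/685) = (205/685)
flip (205/685) -> (685/205): both odd, 205 mod 4 = 1, 685 mod 4 = 1, so the flip contributes +1; sign now -1
(685/205): 685 mod 205 = 70, so (685/205) = (70/205)
factor out 2^1: 70 = 2^1·35; with 205 mod 8 = 5, (2/205) = -1; sign now +1; continue with (35/205)
flip (35/205) -> (205/35): both odd, 35 mod 4 = 3, 205 mod 4 = 1, so the flip contributes +1; sign now +1
(205/35): 205 mod 35 = 30, so (205/35) = (30/35)
factor out 2^1: 30 = 2^1·15; with 35 mod 8 = 3, (2/35) = -1; sign now -1; continue with (15/35)
flip (15/35) -> (35/15): both odd, 15 mod 4 = 3, 35 mod 4 = 3, so the flip contributes -1; sign now +1
(35/15): 35 mod 15 = 5, so (35/15) = (5/15)
flip (5/15) -> (15/5): both odd, 5 mod 4 = 1, 15 mod 4 = 3, so the flip contributes +1; sign now +1
(15/5): 15 mod 5 = 0, so (15/5) = (0/5)
reached (0/5); gcd(a, n) > 1, so (0/5) = 0 and the symbol is 0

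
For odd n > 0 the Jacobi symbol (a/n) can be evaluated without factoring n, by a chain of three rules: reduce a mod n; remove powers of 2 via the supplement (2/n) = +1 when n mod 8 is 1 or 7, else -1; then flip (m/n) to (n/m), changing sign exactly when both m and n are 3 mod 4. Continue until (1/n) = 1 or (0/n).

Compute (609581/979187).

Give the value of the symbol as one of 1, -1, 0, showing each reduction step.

-1

reciprocity: (609581/979187) = +1·(979187/609581) since 609581 mod 4 = 1, 979187 mod 4 = 3; sign now +1
(979187/609581) = (369606/609581)   [reduce mod 609581]
369606 = 2^1·184803; (2/609581) = -1 since 609581 mod 8 = 5, so (369606/609581) = (-1)^1·(184803/609581); sign now -1
reciprocity: (184803/609581) = +1·(609581/184803) since 184803 mod 4 = 3, 609581 mod 4 = 1; sign now -1
(609581/184803) = (55172/184803)   [reduce mod 184803]
55172 = 2^2·13793; (2/184803) = -1 since 184803 mod 8 = 3, so (55172/184803) = (-1)^2·(13793/184803); sign now -1
reciprocity: (13793/184803) = +1·(184803/13793) since 13793 mod 4 = 1, 184803 mod 4 = 3; sign now -1
(184803/13793) = (5494/13793)   [reduce mod 13793]
5494 = 2^1·2747; (2/13793) = +1 since 13793 mod 8 = 1, so (5494/13793) = (+1)^1·(2747/13793); sign now -1
reciprocity: (2747/13793) = +1·(13793/2747) since 2747 mod 4 = 3, 13793 mod 4 = 1; sign now -1
(13793/2747) = (58/2747)   [reduce mod 2747]
58 = 2^1·29; (2/2747) = -1 since 2747 mod 8 = 3, so (58/2747) = (-1)^1·(29/2747); sign now +1
reciprocity: (29/2747) = +1·(2747/29) since 29 mod 4 = 1, 2747 mod 4 = 3; sign now +1
(2747/29) = (21/29)   [reduce mod 29]
reciprocity: (21/29) = +1·(29/21) since 21 mod 4 = 1, 29 mod 4 = 1; sign now +1
(29/21) = (8/21)   [reduce mod 21]
8 = 2^3·1; (2/21) = -1 since 21 mod 8 = 5, so (8/21) = (-1)^3·(1/21); sign now -1
(1/21) = 1; final value = sign = -1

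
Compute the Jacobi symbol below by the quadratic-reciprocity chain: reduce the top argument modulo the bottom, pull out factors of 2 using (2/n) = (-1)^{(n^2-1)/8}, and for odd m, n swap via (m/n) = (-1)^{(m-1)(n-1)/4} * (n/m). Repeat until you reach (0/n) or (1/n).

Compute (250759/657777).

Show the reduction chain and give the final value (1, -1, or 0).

reciprocity: (250759/657777) = +1·(657777/250759) since 250759 mod 4 = 3, 657777 mod 4 = 1; sign now +1
(657777/250759) = (156259/250759)   [reduce mod 250759]
reciprocity: (156259/250759) = -1·(250759/156259) since 156259 mod 4 = 3, 250759 mod 4 = 3; sign now -1
(250759/156259) = (94500/156259)   [reduce mod 156259]
94500 = 2^2·23625; (2/156259) = -1 since 156259 mod 8 = 3, so (94500/156259) = (-1)^2·(23625/156259); sign now -1
reciprocity: (23625/156259) = +1·(156259/23625) since 23625 mod 4 = 1, 156259 mod 4 = 3; sign now -1
(156259/23625) = (14509/23625)   [reduce mod 23625]
reciprocity: (14509/23625) = +1·(23625/14509) since 14509 mod 4 = 1, 23625 mod 4 = 1; sign now -1
(23625/14509) = (9116/14509)   [reduce mod 14509]
9116 = 2^2·2279; (2/14509) = -1 since 14509 mod 8 = 5, so (9116/14509) = (-1)^2·(2279/14509); sign now -1
reciprocity: (2279/14509) = +1·(14509/2279) since 2279 mod 4 = 3, 14509 mod 4 = 1; sign now -1
(14509/2279) = (835/2279)   [reduce mod 2279]
reciprocity: (835/2279) = -1·(2279/835) since 835 mod 4 = 3, 2279 mod 4 = 3; sign now +1
(2279/835) = (609/835)   [reduce mod 835]
reciprocity: (609/835) = +1·(835/609) since 609 mod 4 = 1, 835 mod 4 = 3; sign now +1
(835/609) = (226/609)   [reduce mod 609]
226 = 2^1·113; (2/609) = +1 since 609 mod 8 = 1, so (226/609) = (+1)^1·(113/609); sign now +1
reciprocity: (113/609) = +1·(609/113) since 113 mod 4 = 1, 609 mod 4 = 1; sign now +1
(609/113) = (44/113)   [reduce mod 113]
44 = 2^2·11; (2/113) = +1 since 113 mod 8 = 1, so (44/113) = (+1)^2·(11/113); sign now +1
reciprocity: (11/113) = +1·(113/11) since 11 mod 4 = 3, 113 mod 4 = 1; sign now +1
(113/11) = (3/11)   [reduce mod 11]
reciprocity: (3/11) = -1·(11/3) since 3 mod 4 = 3, 11 mod 4 = 3; sign now -1
(11/3) = (2/3)   [reduce mod 3]
2 = 2^1·1; (2/3) = -1 since 3 mod 8 = 3, so (2/3) = (-1)^1·(1/3); sign now +1
(1/3) = 1; final value = sign = +1

1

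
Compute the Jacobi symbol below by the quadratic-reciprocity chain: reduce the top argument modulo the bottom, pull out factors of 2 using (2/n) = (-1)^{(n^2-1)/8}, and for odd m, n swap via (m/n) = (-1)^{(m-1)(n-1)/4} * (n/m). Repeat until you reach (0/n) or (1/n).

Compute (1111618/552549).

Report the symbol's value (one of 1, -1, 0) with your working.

1

(1111618/552549): 1111618 mod 552549 = 6520, so (1111618/552549) = (6520/552549)
factor out 2^3: 6520 = 2^3·815; with 552549 mod 8 = 5, (2/552549) = -1; sign now -1; continue with (815/552549)
flip (815/552549) -> (552549/815): both odd, 815 mod 4 = 3, 552549 mod 4 = 1, so the flip contributes +1; sign now -1
(552549/815): 552549 mod 815 = 794, so (552549/815) = (794/815)
factor out 2^1: 794 = 2^1·397; with 815 mod 8 = 7, (2/815) = +1; sign now -1; continue with (397/815)
flip (397/815) -> (815/397): both odd, 397 mod 4 = 1, 815 mod 4 = 3, so the flip contributes +1; sign now -1
(815/397): 815 mod 397 = 21, so (815/397) = (21/397)
flip (21/397) -> (397/21): both odd, 21 mod 4 = 1, 397 mod 4 = 1, so the flip contributes +1; sign now -1
(397/21): 397 mod 21 = 19, so (397/21) = (19/21)
flip (19/21) -> (21/19): both odd, 19 mod 4 = 3, 21 mod 4 = 1, so the flip contributes +1; sign now -1
(21/19): 21 mod 19 = 2, so (21/19) = (2/19)
factor out 2^1: 2 = 2^1·1; with 19 mod 8 = 3, (2/19) = -1; sign now +1; continue with (1/19)
reached (1/19) = 1, so the symbol is +1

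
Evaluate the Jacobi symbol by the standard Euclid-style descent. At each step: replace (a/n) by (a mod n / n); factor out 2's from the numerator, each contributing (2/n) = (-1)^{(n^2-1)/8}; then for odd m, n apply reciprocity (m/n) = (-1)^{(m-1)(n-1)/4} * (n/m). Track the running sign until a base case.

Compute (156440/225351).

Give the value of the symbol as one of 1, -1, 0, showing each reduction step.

1

156440 = 2^3·19555; (2/225351) = +1 since 225351 mod 8 = 7, so (156440/225351) = (+1)^3·(19555/225351); sign now +1
reciprocity: (19555/225351) = -1·(225351/19555) since 19555 mod 4 = 3, 225351 mod 4 = 3; sign now -1
(225351/19555) = (10246/19555)   [reduce mod 19555]
10246 = 2^1·5123; (2/19555) = -1 since 19555 mod 8 = 3, so (10246/19555) = (-1)^1·(5123/19555); sign now +1
reciprocity: (5123/19555) = -1·(19555/5123) since 5123 mod 4 = 3, 19555 mod 4 = 3; sign now -1
(19555/5123) = (4186/5123)   [reduce mod 5123]
4186 = 2^1·2093; (2/5123) = -1 since 5123 mod 8 = 3, so (4186/5123) = (-1)^1·(2093/5123); sign now +1
reciprocity: (2093/5123) = +1·(5123/2093) since 2093 mod 4 = 1, 5123 mod 4 = 3; sign now +1
(5123/2093) = (937/2093)   [reduce mod 2093]
reciprocity: (937/2093) = +1·(2093/937) since 937 mod 4 = 1, 2093 mod 4 = 1; sign now +1
(2093/937) = (219/937)   [reduce mod 937]
reciprocity: (219/937) = +1·(937/219) since 219 mod 4 = 3, 937 mod 4 = 1; sign now +1
(937/219) = (61/219)   [reduce mod 219]
reciprocity: (61/219) = +1·(219/61) since 61 mod 4 = 1, 219 mod 4 = 3; sign now +1
(219/61) = (36/61)   [reduce mod 61]
36 = 2^2·9; (2/61) = -1 since 61 mod 8 = 5, so (36/61) = (-1)^2·(9/61); sign now +1
reciprocity: (9/61) = +1·(61/9) since 9 mod 4 = 1, 61 mod 4 = 1; sign now +1
(61/9) = (7/9)   [reduce mod 9]
reciprocity: (7/9) = +1·(9/7) since 7 mod 4 = 3, 9 mod 4 = 1; sign now +1
(9/7) = (2/7)   [reduce mod 7]
2 = 2^1·1; (2/7) = +1 since 7 mod 8 = 7, so (2/7) = (+1)^1·(1/7); sign now +1
(1/7) = 1; final value = sign = +1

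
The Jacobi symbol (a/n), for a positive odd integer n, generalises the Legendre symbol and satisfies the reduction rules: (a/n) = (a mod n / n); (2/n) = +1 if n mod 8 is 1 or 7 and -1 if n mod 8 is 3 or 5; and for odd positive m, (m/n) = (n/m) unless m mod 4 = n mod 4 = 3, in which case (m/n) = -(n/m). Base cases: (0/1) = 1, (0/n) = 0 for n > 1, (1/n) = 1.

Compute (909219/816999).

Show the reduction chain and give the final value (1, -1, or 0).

0

(909219/816999): 909219 mod 816999 = 92220, so (909219/816999) = (92220/816999)
factor out 2^2: 92220 = 2^2·23055; with 816999 mod 8 = 7, (2/816999) = +1; sign now +1; continue with (23055/816999)
flip (23055/816999) -> (816999/23055): both odd, 23055 mod 4 = 3, 816999 mod 4 = 3, so the flip contributes -1; sign now -1
(816999/23055): 816999 mod 23055 = 10074, so (816999/23055) = (10074/23055)
factor out 2^1: 10074 = 2^1·5037; with 23055 mod 8 = 7, (2/23055) = +1; sign now -1; continue with (5037/23055)
flip (5037/23055) -> (23055/5037): both odd, 5037 mod 4 = 1, 23055 mod 4 = 3, so the flip contributes +1; sign now -1
(23055/5037): 23055 mod 5037 = 2907, so (23055/5037) = (2907/5037)
flip (2907/5037) -> (5037/2907): both odd, 2907 mod 4 = 3, 5037 mod 4 = 1, so the flip contributes +1; sign now -1
(5037/2907): 5037 mod 2907 = 2130, so (5037/2907) = (2130/2907)
factor out 2^1: 2130 = 2^1·1065; with 2907 mod 8 = 3, (2/2907) = -1; sign now +1; continue with (1065/2907)
flip (1065/2907) -> (2907/1065): both odd, 1065 mod 4 = 1, 2907 mod 4 = 3, so the flip contributes +1; sign now +1
(2907/1065): 2907 mod 1065 = 777, so (2907/1065) = (777/1065)
flip (777/1065) -> (1065/777): both odd, 777 mod 4 = 1, 1065 mod 4 = 1, so the flip contributes +1; sign now +1
(1065/777): 1065 mod 777 = 288, so (1065/777) = (288/777)
factor out 2^5: 288 = 2^5·9; with 777 mod 8 = 1, (2/777) = +1; sign now +1; continue with (9/777)
flip (9/777) -> (777/9): both odd, 9 mod 4 = 1, 777 mod 4 = 1, so the flip contributes +1; sign now +1
(777/9): 777 mod 9 = 3, so (777/9) = (3/9)
flip (3/9) -> (9/3): both odd, 3 mod 4 = 3, 9 mod 4 = 1, so the flip contributes +1; sign now +1
(9/3): 9 mod 3 = 0, so (9/3) = (0/3)
reached (0/3); gcd(a, n) > 1, so (0/3) = 0 and the symbol is 0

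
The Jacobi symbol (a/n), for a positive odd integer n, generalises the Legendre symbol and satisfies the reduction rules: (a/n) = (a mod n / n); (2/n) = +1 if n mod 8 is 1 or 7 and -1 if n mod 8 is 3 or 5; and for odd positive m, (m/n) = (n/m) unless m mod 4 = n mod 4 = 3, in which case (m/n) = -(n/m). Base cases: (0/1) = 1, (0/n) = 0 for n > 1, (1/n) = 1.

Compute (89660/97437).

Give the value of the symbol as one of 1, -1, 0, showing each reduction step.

1

89660 = 2^2·22415; (2/97437) = -1 since 97437 mod 8 = 5, so (89660/97437) = (-1)^2·(22415/97437); sign now +1
reciprocity: (22415/97437) = +1·(97437/22415) since 22415 mod 4 = 3, 97437 mod 4 = 1; sign now +1
(97437/22415) = (7777/22415)   [reduce mod 22415]
reciprocity: (7777/22415) = +1·(22415/7777) since 7777 mod 4 = 1, 22415 mod 4 = 3; sign now +1
(22415/7777) = (6861/7777)   [reduce mod 7777]
reciprocity: (6861/7777) = +1·(7777/6861) since 6861 mod 4 = 1, 7777 mod 4 = 1; sign now +1
(7777/6861) = (916/6861)   [reduce mod 6861]
916 = 2^2·229; (2/6861) = -1 since 6861 mod 8 = 5, so (916/6861) = (-1)^2·(229/6861); sign now +1
reciprocity: (229/6861) = +1·(6861/229) since 229 mod 4 = 1, 6861 mod 4 = 1; sign now +1
(6861/229) = (220/229)   [reduce mod 229]
220 = 2^2·55; (2/229) = -1 since 229 mod 8 = 5, so (220/229) = (-1)^2·(55/229); sign now +1
reciprocity: (55/229) = +1·(229/55) since 55 mod 4 = 3, 229 mod 4 = 1; sign now +1
(229/55) = (9/55)   [reduce mod 55]
reciprocity: (9/55) = +1·(55/9) since 9 mod 4 = 1, 55 mod 4 = 3; sign now +1
(55/9) = (1/9)   [reduce mod 9]
(1/9) = 1; final value = sign = +1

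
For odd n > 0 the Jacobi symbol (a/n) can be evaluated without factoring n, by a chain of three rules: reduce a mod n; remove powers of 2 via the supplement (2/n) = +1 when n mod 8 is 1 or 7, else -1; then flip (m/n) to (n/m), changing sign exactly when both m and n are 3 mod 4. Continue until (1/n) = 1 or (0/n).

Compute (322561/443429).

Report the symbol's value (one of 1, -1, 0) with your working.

1

flip (322561/443429) -> (443429/322561): both odd, 322561 mod 4 = 1, 443429 mod 4 = 1, so the flip contributes +1; sign now +1
(443429/322561): 443429 mod 322561 = 120868, so (443429/322561) = (120868/322561)
factor out 2^2: 120868 = 2^2·30217; with 322561 mod 8 = 1, (2/322561) = +1; sign now +1; continue with (30217/322561)
flip (30217/322561) -> (322561/30217): both odd, 30217 mod 4 = 1, 322561 mod 4 = 1, so the flip contributes +1; sign now +1
(322561/30217): 322561 mod 30217 = 20391, so (322561/30217) = (20391/30217)
flip (20391/30217) -> (30217/20391): both odd, 20391 mod 4 = 3, 30217 mod 4 = 1, so the flip contributes +1; sign now +1
(30217/20391): 30217 mod 20391 = 9826, so (30217/20391) = (9826/20391)
factor out 2^1: 9826 = 2^1·4913; with 20391 mod 8 = 7, (2/20391) = +1; sign now +1; continue with (4913/20391)
flip (4913/20391) -> (20391/4913): both odd, 4913 mod 4 = 1, 20391 mod 4 = 3, so the flip contributes +1; sign now +1
(20391/4913): 20391 mod 4913 = 739, so (20391/4913) = (739/4913)
flip (739/4913) -> (4913/739): both odd, 739 mod 4 = 3, 4913 mod 4 = 1, so the flip contributes +1; sign now +1
(4913/739): 4913 mod 739 = 479, so (4913/739) = (479/739)
flip (479/739) -> (739/479): both odd, 479 mod 4 = 3, 739 mod 4 = 3, so the flip contributes -1; sign now -1
(739/479): 739 mod 479 = 260, so (739/479) = (260/479)
factor out 2^2: 260 = 2^2·65; with 479 mod 8 = 7, (2/479) = +1; sign now -1; continue with (65/479)
flip (65/479) -> (479/65): both odd, 65 mod 4 = 1, 479 mod 4 = 3, so the flip contributes +1; sign now -1
(479/65): 479 mod 65 = 24, so (479/65) = (24/65)
factor out 2^3: 24 = 2^3·3; with 65 mod 8 = 1, (2/65) = +1; sign now -1; continue with (3/65)
flip (3/65) -> (65/3): both odd, 3 mod 4 = 3, 65 mod 4 = 1, so the flip contributes +1; sign now -1
(65/3): 65 mod 3 = 2, so (65/3) = (2/3)
factor out 2^1: 2 = 2^1·1; with 3 mod 8 = 3, (2/3) = -1; sign now +1; continue with (1/3)
reached (1/3) = 1, so the symbol is +1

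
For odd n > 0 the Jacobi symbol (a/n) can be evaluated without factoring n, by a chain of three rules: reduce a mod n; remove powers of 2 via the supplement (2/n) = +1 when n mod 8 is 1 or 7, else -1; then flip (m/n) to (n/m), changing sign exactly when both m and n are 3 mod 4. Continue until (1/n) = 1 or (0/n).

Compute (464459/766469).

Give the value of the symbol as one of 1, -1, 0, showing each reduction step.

-1

reciprocity: (464459/766469) = +1·(766469/464459) since 464459 mod 4 = 3, 766469 mod 4 = 1; sign now +1
(766469/464459) = (302010/464459)   [reduce mod 464459]
302010 = 2^1·151005; (2/464459) = -1 since 464459 mod 8 = 3, so (302010/464459) = (-1)^1·(151005/464459); sign now -1
reciprocity: (151005/464459) = +1·(464459/151005) since 151005 mod 4 = 1, 464459 mod 4 = 3; sign now -1
(464459/151005) = (11444/151005)   [reduce mod 151005]
11444 = 2^2·2861; (2/151005) = -1 since 151005 mod 8 = 5, so (11444/151005) = (-1)^2·(2861/151005); sign now -1
reciprocity: (2861/151005) = +1·(151005/2861) since 2861 mod 4 = 1, 151005 mod 4 = 1; sign now -1
(151005/2861) = (2233/2861)   [reduce mod 2861]
reciprocity: (2233/2861) = +1·(2861/2233) since 2233 mod 4 = 1, 2861 mod 4 = 1; sign now -1
(2861/2233) = (628/2233)   [reduce mod 2233]
628 = 2^2·157; (2/2233) = +1 since 2233 mod 8 = 1, so (628/2233) = (+1)^2·(157/2233); sign now -1
reciprocity: (157/2233) = +1·(2233/157) since 157 mod 4 = 1, 2233 mod 4 = 1; sign now -1
(2233/157) = (35/157)   [reduce mod 157]
reciprocity: (35/157) = +1·(157/35) since 35 mod 4 = 3, 157 mod 4 = 1; sign now -1
(157/35) = (17/35)   [reduce mod 35]
reciprocity: (17/35) = +1·(35/17) since 17 mod 4 = 1, 35 mod 4 = 3; sign now -1
(35/17) = (1/17)   [reduce mod 17]
(1/17) = 1; final value = sign = -1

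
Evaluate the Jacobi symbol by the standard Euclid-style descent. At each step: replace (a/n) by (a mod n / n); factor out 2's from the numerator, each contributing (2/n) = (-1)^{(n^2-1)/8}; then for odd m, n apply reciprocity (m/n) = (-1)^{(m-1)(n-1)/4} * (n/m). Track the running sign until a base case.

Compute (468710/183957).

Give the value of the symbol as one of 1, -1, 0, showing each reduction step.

(468710/183957): 468710 mod 183957 = 100796, so (468710/183957) = (100796/183957)
factor out 2^2: 100796 = 2^2·25199; with 183957 mod 8 = 5, (2/183957) = -1; sign now +1; continue with (25199/183957)
flip (25199/183957) -> (183957/25199): both odd, 25199 mod 4 = 3, 183957 mod 4 = 1, so the flip contributes +1; sign now +1
(183957/25199): 183957 mod 25199 = 7564, so (183957/25199) = (7564/25199)
factor out 2^2: 7564 = 2^2·1891; with 25199 mod 8 = 7, (2/25199) = +1; sign now +1; continue with (1891/25199)
flip (1891/25199) -> (25199/1891): both odd, 1891 mod 4 = 3, 25199 mod 4 = 3, so the flip contributes -1; sign now -1
(25199/1891): 25199 mod 1891 = 616, so (25199/1891) = (616/1891)
factor out 2^3: 616 = 2^3·77; with 1891 mod 8 = 3, (2/1891) = -1; sign now +1; continue with (77/1891)
flip (77/1891) -> (1891/77): both odd, 77 mod 4 = 1, 1891 mod 4 = 3, so the flip contributes +1; sign now +1
(1891/77): 1891 mod 77 = 43, so (1891/77) = (43/77)
flip (43/77) -> (77/43): both odd, 43 mod 4 = 3, 77 mod 4 = 1, so the flip contributes +1; sign now +1
(77/43): 77 mod 43 = 34, so (77/43) = (34/43)
factor out 2^1: 34 = 2^1·17; with 43 mod 8 = 3, (2/43) = -1; sign now -1; continue with (17/43)
flip (17/43) -> (43/17): both odd, 17 mod 4 = 1, 43 mod 4 = 3, so the flip contributes +1; sign now -1
(43/17): 43 mod 17 = 9, so (43/17) = (9/17)
flip (9/17) -> (17/9): both odd, 9 mod 4 = 1, 17 mod 4 = 1, so the flip contributes +1; sign now -1
(17/9): 17 mod 9 = 8, so (17/9) = (8/9)
factor out 2^3: 8 = 2^3·1; with 9 mod 8 = 1, (2/9) = +1; sign now -1; continue with (1/9)
reached (1/9) = 1, so the symbol is -1

-1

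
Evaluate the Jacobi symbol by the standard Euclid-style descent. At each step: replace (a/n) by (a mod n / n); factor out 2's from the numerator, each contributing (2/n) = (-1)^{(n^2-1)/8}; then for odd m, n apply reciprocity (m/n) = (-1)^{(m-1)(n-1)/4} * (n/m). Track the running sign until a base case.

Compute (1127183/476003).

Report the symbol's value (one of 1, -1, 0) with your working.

1

(1127183/476003) = (175177/476003)   [reduce mod 476003]
reciprocity: (175177/476003) = +1·(476003/175177) since 175177 mod 4 = 1, 476003 mod 4 = 3; sign now +1
(476003/175177) = (125649/175177)   [reduce mod 175177]
reciprocity: (125649/175177) = +1·(175177/125649) since 125649 mod 4 = 1, 175177 mod 4 = 1; sign now +1
(175177/125649) = (49528/125649)   [reduce mod 125649]
49528 = 2^3·6191; (2/125649) = +1 since 125649 mod 8 = 1, so (49528/125649) = (+1)^3·(6191/125649); sign now +1
reciprocity: (6191/125649) = +1·(125649/6191) since 6191 mod 4 = 3, 125649 mod 4 = 1; sign now +1
(125649/6191) = (1829/6191)   [reduce mod 6191]
reciprocity: (1829/6191) = +1·(6191/1829) since 1829 mod 4 = 1, 6191 mod 4 = 3; sign now +1
(6191/1829) = (704/1829)   [reduce mod 1829]
704 = 2^6·11; (2/1829) = -1 since 1829 mod 8 = 5, so (704/1829) = (-1)^6·(11/1829); sign now +1
reciprocity: (11/1829) = +1·(1829/11) since 11 mod 4 = 3, 1829 mod 4 = 1; sign now +1
(1829/11) = (3/11)   [reduce mod 11]
reciprocity: (3/11) = -1·(11/3) since 3 mod 4 = 3, 11 mod 4 = 3; sign now -1
(11/3) = (2/3)   [reduce mod 3]
2 = 2^1·1; (2/3) = -1 since 3 mod 8 = 3, so (2/3) = (-1)^1·(1/3); sign now +1
(1/3) = 1; final value = sign = +1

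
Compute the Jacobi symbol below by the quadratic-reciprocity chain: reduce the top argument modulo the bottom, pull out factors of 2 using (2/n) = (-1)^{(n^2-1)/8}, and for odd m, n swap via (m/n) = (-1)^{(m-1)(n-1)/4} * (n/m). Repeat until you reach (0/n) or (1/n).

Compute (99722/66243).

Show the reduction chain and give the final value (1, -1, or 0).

1

(99722/66243) = (33479/66243)   [reduce mod 66243]
reciprocity: (33479/66243) = -1·(66243/33479) since 33479 mod 4 = 3, 66243 mod 4 = 3; sign now -1
(66243/33479) = (32764/33479)   [reduce mod 33479]
32764 = 2^2·8191; (2/33479) = +1 since 33479 mod 8 = 7, so (32764/33479) = (+1)^2·(8191/33479); sign now -1
reciprocity: (8191/33479) = -1·(33479/8191) since 8191 mod 4 = 3, 33479 mod 4 = 3; sign now +1
(33479/8191) = (715/8191)   [reduce mod 8191]
reciprocity: (715/8191) = -1·(8191/715) since 715 mod 4 = 3, 8191 mod 4 = 3; sign now -1
(8191/715) = (326/715)   [reduce mod 715]
326 = 2^1·163; (2/715) = -1 since 715 mod 8 = 3, so (326/715) = (-1)^1·(163/715); sign now +1
reciprocity: (163/715) = -1·(715/163) since 163 mod 4 = 3, 715 mod 4 = 3; sign now -1
(715/163) = (63/163)   [reduce mod 163]
reciprocity: (63/163) = -1·(163/63) since 63 mod 4 = 3, 163 mod 4 = 3; sign now +1
(163/63) = (37/63)   [reduce mod 63]
reciprocity: (37/63) = +1·(63/37) since 37 mod 4 = 1, 63 mod 4 = 3; sign now +1
(63/37) = (26/37)   [reduce mod 37]
26 = 2^1·13; (2/37) = -1 since 37 mod 8 = 5, so (26/37) = (-1)^1·(13/37); sign now -1
reciprocity: (13/37) = +1·(37/13) since 13 mod 4 = 1, 37 mod 4 = 1; sign now -1
(37/13) = (11/13)   [reduce mod 13]
reciprocity: (11/13) = +1·(13/11) since 11 mod 4 = 3, 13 mod 4 = 1; sign now -1
(13/11) = (2/11)   [reduce mod 11]
2 = 2^1·1; (2/11) = -1 since 11 mod 8 = 3, so (2/11) = (-1)^1·(1/11); sign now +1
(1/11) = 1; final value = sign = +1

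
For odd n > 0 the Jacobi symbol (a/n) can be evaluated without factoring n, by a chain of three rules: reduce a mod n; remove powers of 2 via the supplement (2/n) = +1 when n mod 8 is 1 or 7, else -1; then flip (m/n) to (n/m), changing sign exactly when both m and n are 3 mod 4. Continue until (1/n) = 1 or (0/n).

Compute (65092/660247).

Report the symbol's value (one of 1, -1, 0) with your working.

1

factor out 2^2: 65092 = 2^2·16273; with 660247 mod 8 = 7, (2/660247) = +1; sign now +1; continue with (16273/660247)
flip (16273/660247) -> (660247/16273): both odd, 16273 mod 4 = 1, 660247 mod 4 = 3, so the flip contributes +1; sign now +1
(660247/16273): 660247 mod 16273 = 9327, so (660247/16273) = (9327/16273)
flip (9327/16273) -> (16273/9327): both odd, 9327 mod 4 = 3, 16273 mod 4 = 1, so the flip contributes +1; sign now +1
(16273/9327): 16273 mod 9327 = 6946, so (16273/9327) = (6946/9327)
factor out 2^1: 6946 = 2^1·3473; with 9327 mod 8 = 7, (2/9327) = +1; sign now +1; continue with (3473/9327)
flip (3473/9327) -> (9327/3473): both odd, 3473 mod 4 = 1, 9327 mod 4 = 3, so the flip contributes +1; sign now +1
(9327/3473): 9327 mod 3473 = 2381, so (9327/3473) = (2381/3473)
flip (2381/3473) -> (3473/2381): both odd, 2381 mod 4 = 1, 3473 mod 4 = 1, so the flip contributes +1; sign now +1
(3473/2381): 3473 mod 2381 = 1092, so (3473/2381) = (1092/2381)
factor out 2^2: 1092 = 2^2·273; with 2381 mod 8 = 5, (2/2381) = -1; sign now +1; continue with (273/2381)
flip (273/2381) -> (2381/273): both odd, 273 mod 4 = 1, 2381 mod 4 = 1, so the flip contributes +1; sign now +1
(2381/273): 2381 mod 273 = 197, so (2381/273) = (197/273)
flip (197/273) -> (273/197): both odd, 197 mod 4 = 1, 273 mod 4 = 1, so the flip contributes +1; sign now +1
(273/197): 273 mod 197 = 76, so (273/197) = (76/197)
factor out 2^2: 76 = 2^2·19; with 197 mod 8 = 5, (2/197) = -1; sign now +1; continue with (19/197)
flip (19/197) -> (197/19): both odd, 19 mod 4 = 3, 197 mod 4 = 1, so the flip contributes +1; sign now +1
(197/19): 197 mod 19 = 7, so (197/19) = (7/19)
flip (7/19) -> (19/7): both odd, 7 mod 4 = 3, 19 mod 4 = 3, so the flip contributes -1; sign now -1
(19/7): 19 mod 7 = 5, so (19/7) = (5/7)
flip (5/7) -> (7/5): both odd, 5 mod 4 = 1, 7 mod 4 = 3, so the flip contributes +1; sign now -1
(7/5): 7 mod 5 = 2, so (7/5) = (2/5)
factor out 2^1: 2 = 2^1·1; with 5 mod 8 = 5, (2/5) = -1; sign now +1; continue with (1/5)
reached (1/5) = 1, so the symbol is +1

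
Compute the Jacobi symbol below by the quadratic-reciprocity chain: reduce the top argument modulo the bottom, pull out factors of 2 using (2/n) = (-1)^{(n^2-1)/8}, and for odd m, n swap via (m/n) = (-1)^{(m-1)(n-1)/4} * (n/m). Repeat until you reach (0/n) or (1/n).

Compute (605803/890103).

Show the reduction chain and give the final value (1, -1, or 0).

-1

flip (605803/890103) -> (890103/605803): both odd, 605803 mod 4 = 3, 890103 mod 4 = 3, so the flip contributes -1; sign now -1
(890103/605803): 890103 mod 605803 = 284300, so (890103/605803) = (284300/605803)
factor out 2^2: 284300 = 2^2·71075; with 605803 mod 8 = 3, (2/605803) = -1; sign now -1; continue with (71075/605803)
flip (71075/605803) -> (605803/71075): both odd, 71075 mod 4 = 3, 605803 mod 4 = 3, so the flip contributes -1; sign now +1
(605803/71075): 605803 mod 71075 = 37203, so (605803/71075) = (37203/71075)
flip (37203/71075) -> (71075/37203): both odd, 37203 mod 4 = 3, 71075 mod 4 = 3, so the flip contributes -1; sign now -1
(71075/37203): 71075 mod 37203 = 33872, so (71075/37203) = (33872/37203)
factor out 2^4: 33872 = 2^4·2117; with 37203 mod 8 = 3, (2/37203) = -1; sign now -1; continue with (2117/37203)
flip (2117/37203) -> (37203/2117): both odd, 2117 mod 4 = 1, 37203 mod 4 = 3, so the flip contributes +1; sign now -1
(37203/2117): 37203 mod 2117 = 1214, so (37203/2117) = (1214/2117)
factor out 2^1: 1214 = 2^1·607; with 2117 mod 8 = 5, (2/2117) = -1; sign now +1; continue with (607/2117)
flip (607/2117) -> (2117/607): both odd, 607 mod 4 = 3, 2117 mod 4 = 1, so the flip contributes +1; sign now +1
(2117/607): 2117 mod 607 = 296, so (2117/607) = (296/607)
factor out 2^3: 296 = 2^3·37; with 607 mod 8 = 7, (2/607) = +1; sign now +1; continue with (37/607)
flip (37/607) -> (607/37): both odd, 37 mod 4 = 1, 607 mod 4 = 3, so the flip contributes +1; sign now +1
(607/37): 607 mod 37 = 15, so (607/37) = (15/37)
flip (15/37) -> (37/15): both odd, 15 mod 4 = 3, 37 mod 4 = 1, so the flip contributes +1; sign now +1
(37/15): 37 mod 15 = 7, so (37/15) = (7/15)
flip (7/15) -> (15/7): both odd, 7 mod 4 = 3, 15 mod 4 = 3, so the flip contributes -1; sign now -1
(15/7): 15 mod 7 = 1, so (15/7) = (1/7)
reached (1/7) = 1, so the symbol is -1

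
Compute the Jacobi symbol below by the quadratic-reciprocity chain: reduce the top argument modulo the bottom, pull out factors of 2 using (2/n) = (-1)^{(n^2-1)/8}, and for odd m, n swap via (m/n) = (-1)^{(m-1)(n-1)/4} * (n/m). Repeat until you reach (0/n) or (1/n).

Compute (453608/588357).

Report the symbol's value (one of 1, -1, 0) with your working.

1

factor out 2^3: 453608 = 2^3·56701; with 588357 mod 8 = 5, (2/588357) = -1; sign now -1; continue with (56701/588357)
flip (56701/588357) -> (588357/56701): both odd, 56701 mod 4 = 1, 588357 mod 4 = 1, so the flip contributes +1; sign now -1
(588357/56701): 588357 mod 56701 = 21347, so (588357/56701) = (21347/56701)
flip (21347/56701) -> (56701/21347): both odd, 21347 mod 4 = 3, 56701 mod 4 = 1, so the flip contributes +1; sign now -1
(56701/21347): 56701 mod 21347 = 14007, so (56701/21347) = (14007/21347)
flip (14007/21347) -> (21347/14007): both odd, 14007 mod 4 = 3, 21347 mod 4 = 3, so the flip contributes -1; sign now +1
(21347/14007): 21347 mod 14007 = 7340, so (21347/14007) = (7340/14007)
factor out 2^2: 7340 = 2^2·1835; with 14007 mod 8 = 7, (2/14007) = +1; sign now +1; continue with (1835/14007)
flip (1835/14007) -> (14007/1835): both odd, 1835 mod 4 = 3, 14007 mod 4 = 3, so the flip contributes -1; sign now -1
(14007/1835): 14007 mod 1835 = 1162, so (14007/1835) = (1162/1835)
factor out 2^1: 1162 = 2^1·581; with 1835 mod 8 = 3, (2/1835) = -1; sign now +1; continue with (581/1835)
flip (581/1835) -> (1835/581): both odd, 581 mod 4 = 1, 1835 mod 4 = 3, so the flip contributes +1; sign now +1
(1835/581): 1835 mod 581 = 92, so (1835/581) = (92/581)
factor out 2^2: 92 = 2^2·23; with 581 mod 8 = 5, (2/581) = -1; sign now +1; continue with (23/581)
flip (23/581) -> (581/23): both odd, 23 mod 4 = 3, 581 mod 4 = 1, so the flip contributes +1; sign now +1
(581/23): 581 mod 23 = 6, so (581/23) = (6/23)
factor out 2^1: 6 = 2^1·3; with 23 mod 8 = 7, (2/23) = +1; sign now +1; continue with (3/23)
flip (3/23) -> (23/3): both odd, 3 mod 4 = 3, 23 mod 4 = 3, so the flip contributes -1; sign now -1
(23/3): 23 mod 3 = 2, so (23/3) = (2/3)
factor out 2^1: 2 = 2^1·1; with 3 mod 8 = 3, (2/3) = -1; sign now +1; continue with (1/3)
reached (1/3) = 1, so the symbol is +1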